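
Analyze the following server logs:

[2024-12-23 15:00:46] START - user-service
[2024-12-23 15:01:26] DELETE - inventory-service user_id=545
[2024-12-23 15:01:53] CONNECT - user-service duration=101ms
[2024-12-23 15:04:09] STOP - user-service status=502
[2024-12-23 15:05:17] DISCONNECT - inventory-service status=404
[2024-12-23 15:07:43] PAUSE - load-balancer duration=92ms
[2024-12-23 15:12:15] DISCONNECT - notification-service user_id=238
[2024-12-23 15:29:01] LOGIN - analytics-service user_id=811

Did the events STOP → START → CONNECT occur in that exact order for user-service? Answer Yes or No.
No

To verify sequence order:

1. Find all events in sequence STOP → START → CONNECT for user-service
2. Extract their timestamps
3. Check if timestamps are in ascending order
4. Result: No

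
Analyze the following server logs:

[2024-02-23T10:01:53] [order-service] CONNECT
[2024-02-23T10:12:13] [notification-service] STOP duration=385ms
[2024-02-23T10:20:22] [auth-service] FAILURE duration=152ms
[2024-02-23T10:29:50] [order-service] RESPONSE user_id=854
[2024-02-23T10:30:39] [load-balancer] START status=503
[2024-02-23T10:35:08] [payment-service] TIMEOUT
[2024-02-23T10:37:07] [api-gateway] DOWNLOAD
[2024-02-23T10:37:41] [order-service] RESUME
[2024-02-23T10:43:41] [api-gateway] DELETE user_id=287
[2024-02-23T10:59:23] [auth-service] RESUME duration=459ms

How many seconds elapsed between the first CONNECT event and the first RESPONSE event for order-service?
1677

To find the time between events:

1. Locate the first CONNECT event for order-service: 2024-02-23T10:01:53
2. Locate the first RESPONSE event for order-service: 2024-02-23T10:29:50
3. Calculate the difference: 2024-02-23T10:29:50 - 2024-02-23T10:01:53 = 1677 seconds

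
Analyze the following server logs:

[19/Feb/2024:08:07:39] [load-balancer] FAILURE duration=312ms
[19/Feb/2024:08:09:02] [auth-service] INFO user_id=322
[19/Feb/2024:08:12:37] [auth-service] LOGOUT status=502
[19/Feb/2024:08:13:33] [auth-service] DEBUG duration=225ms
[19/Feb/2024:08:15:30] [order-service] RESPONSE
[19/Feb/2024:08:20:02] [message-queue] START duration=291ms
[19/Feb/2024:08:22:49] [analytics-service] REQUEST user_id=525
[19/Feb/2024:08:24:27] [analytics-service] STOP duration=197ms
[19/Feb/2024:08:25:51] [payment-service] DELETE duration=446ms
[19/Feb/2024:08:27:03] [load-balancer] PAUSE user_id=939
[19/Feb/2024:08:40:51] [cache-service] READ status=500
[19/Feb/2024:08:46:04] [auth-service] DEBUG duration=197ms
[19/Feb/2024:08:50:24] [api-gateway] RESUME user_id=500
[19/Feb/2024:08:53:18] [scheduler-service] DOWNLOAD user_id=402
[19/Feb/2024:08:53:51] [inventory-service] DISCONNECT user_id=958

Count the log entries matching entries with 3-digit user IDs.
6

To find matching entries:

1. Pattern to match: entries with 3-digit user IDs
2. Scan each log entry for the pattern
3. Count matches: 6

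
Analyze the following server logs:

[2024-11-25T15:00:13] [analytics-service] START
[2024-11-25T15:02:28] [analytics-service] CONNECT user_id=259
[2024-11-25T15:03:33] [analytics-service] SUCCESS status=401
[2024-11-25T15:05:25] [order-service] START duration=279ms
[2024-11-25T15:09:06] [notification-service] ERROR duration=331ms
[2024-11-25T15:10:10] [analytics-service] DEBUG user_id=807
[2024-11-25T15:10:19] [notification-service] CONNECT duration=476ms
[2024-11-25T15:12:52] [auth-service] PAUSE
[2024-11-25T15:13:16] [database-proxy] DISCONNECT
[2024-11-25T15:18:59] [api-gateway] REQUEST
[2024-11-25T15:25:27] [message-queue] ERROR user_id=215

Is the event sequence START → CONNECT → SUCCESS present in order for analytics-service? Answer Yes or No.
Yes

To verify sequence order:

1. Find all events in sequence START → CONNECT → SUCCESS for analytics-service
2. Extract their timestamps
3. Check if timestamps are in ascending order
4. Result: Yes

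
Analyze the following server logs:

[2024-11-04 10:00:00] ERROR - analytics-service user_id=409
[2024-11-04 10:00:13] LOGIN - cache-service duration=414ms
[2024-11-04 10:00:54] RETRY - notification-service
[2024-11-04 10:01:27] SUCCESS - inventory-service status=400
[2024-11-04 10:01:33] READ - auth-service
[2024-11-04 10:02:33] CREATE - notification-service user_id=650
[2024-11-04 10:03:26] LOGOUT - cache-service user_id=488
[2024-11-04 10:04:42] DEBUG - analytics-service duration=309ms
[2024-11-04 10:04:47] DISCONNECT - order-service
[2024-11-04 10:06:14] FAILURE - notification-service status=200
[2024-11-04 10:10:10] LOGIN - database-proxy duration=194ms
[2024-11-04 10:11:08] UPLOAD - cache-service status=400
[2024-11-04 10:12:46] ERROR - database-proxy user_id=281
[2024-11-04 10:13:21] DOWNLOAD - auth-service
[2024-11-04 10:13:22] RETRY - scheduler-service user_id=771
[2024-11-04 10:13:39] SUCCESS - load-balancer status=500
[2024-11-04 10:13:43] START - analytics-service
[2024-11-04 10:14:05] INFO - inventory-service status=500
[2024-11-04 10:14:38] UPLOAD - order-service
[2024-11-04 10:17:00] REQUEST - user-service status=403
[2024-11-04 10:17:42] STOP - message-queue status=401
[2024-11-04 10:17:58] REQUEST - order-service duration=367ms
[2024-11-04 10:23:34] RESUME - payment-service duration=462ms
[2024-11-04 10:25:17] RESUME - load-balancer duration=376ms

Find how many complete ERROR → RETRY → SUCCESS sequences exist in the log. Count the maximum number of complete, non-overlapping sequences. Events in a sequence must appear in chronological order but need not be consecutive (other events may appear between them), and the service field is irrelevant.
2

To count sequences:

1. Look for pattern: ERROR → RETRY → SUCCESS
2. Greedily scan the log in chronological order, matching each sequence element in turn (ignoring service)
3. Each time the full pattern completes, increment the count and restart matching from the next event
4. Complete non-overlapping sequences found: 2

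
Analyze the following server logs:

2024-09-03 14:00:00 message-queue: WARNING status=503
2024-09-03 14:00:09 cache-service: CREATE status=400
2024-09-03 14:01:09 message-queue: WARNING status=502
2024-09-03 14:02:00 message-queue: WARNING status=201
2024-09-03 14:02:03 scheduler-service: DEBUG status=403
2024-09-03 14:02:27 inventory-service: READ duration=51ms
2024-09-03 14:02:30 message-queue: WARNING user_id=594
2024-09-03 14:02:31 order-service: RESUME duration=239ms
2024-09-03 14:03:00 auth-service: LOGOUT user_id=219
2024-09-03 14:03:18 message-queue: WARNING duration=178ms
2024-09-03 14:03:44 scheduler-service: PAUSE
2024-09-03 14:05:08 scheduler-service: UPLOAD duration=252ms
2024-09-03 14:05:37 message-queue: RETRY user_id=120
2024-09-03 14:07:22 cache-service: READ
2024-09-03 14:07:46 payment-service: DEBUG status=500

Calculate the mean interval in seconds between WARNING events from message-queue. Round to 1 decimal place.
49.5

To calculate average interval:

1. Find all WARNING events for message-queue in order
2. Calculate time gaps between consecutive events
3. Compute mean of gaps: 198 / 4 = 49.5 seconds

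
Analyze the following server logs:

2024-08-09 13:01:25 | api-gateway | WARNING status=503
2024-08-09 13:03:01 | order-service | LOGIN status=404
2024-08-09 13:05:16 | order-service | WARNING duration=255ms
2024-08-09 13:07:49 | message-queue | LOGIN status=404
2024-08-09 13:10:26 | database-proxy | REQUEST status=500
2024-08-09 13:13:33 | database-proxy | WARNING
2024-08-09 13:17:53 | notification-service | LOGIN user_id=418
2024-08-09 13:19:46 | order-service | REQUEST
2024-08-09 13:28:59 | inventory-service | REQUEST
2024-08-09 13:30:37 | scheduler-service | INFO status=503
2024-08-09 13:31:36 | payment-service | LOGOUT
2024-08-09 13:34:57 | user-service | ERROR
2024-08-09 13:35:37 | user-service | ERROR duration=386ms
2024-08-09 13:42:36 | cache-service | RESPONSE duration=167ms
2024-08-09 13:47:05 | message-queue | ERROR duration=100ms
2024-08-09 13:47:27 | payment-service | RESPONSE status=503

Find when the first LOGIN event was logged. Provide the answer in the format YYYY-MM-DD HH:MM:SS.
2024-08-09 13:03:01

To find the first event:

1. Filter for all LOGIN events
2. Sort by timestamp
3. Select the first one
4. Timestamp: 2024-08-09 13:03:01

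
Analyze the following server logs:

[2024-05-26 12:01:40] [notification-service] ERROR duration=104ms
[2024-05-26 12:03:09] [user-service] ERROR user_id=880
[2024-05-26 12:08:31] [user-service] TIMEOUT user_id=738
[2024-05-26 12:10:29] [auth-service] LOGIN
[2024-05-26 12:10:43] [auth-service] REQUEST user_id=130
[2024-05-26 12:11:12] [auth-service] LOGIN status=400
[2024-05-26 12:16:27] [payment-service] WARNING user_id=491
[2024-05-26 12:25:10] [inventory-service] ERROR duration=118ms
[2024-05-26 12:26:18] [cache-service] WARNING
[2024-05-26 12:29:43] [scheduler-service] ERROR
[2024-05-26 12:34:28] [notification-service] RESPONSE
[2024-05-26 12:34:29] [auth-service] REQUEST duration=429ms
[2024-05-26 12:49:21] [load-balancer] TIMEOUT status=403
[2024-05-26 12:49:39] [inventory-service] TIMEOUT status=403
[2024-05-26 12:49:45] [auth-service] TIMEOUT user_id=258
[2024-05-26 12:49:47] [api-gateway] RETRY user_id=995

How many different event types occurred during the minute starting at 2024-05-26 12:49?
2

To count unique event types:

1. Filter events in the minute starting at 2024-05-26 12:49
2. Extract event types from matching entries
3. Count unique types: 2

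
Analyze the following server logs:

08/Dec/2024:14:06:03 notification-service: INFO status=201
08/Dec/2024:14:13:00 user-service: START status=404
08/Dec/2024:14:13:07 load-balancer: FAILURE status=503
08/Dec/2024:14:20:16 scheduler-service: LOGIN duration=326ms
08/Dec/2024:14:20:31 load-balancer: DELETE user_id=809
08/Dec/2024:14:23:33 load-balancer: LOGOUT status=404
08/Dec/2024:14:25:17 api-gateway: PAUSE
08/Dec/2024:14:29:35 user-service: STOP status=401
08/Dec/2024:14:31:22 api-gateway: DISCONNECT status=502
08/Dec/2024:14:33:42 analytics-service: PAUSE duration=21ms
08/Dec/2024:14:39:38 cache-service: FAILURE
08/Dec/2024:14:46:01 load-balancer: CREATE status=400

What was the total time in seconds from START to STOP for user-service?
995

To calculate state duration:

1. Find START event for user-service: 08/Dec/2024:14:13:00
2. Find STOP event for user-service: 08/Dec/2024:14:29:35
3. Calculate duration: 08/Dec/2024:14:29:35 - 08/Dec/2024:14:13:00 = 995 seconds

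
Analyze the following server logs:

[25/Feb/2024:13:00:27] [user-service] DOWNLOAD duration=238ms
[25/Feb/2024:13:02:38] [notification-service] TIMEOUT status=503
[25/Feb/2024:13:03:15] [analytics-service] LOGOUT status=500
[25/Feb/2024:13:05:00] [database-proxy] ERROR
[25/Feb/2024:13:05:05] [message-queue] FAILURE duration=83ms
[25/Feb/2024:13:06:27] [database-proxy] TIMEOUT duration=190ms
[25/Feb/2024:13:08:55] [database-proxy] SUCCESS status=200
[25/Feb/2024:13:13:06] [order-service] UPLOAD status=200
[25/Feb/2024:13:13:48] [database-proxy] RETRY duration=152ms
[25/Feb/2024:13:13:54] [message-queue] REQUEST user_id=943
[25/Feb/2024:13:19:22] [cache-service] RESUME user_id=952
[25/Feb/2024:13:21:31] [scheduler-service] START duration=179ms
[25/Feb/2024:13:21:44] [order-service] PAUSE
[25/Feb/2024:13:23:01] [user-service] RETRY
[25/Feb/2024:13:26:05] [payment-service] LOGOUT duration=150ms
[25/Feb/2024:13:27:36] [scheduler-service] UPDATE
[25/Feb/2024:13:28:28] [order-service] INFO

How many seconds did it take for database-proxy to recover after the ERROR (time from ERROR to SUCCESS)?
235

To calculate recovery time:

1. Find ERROR event for database-proxy: 25/Feb/2024:13:05:00
2. Find next SUCCESS event for database-proxy: 25/Feb/2024:13:08:55
3. Recovery time: 25/Feb/2024:13:08:55 - 25/Feb/2024:13:05:00 = 235 seconds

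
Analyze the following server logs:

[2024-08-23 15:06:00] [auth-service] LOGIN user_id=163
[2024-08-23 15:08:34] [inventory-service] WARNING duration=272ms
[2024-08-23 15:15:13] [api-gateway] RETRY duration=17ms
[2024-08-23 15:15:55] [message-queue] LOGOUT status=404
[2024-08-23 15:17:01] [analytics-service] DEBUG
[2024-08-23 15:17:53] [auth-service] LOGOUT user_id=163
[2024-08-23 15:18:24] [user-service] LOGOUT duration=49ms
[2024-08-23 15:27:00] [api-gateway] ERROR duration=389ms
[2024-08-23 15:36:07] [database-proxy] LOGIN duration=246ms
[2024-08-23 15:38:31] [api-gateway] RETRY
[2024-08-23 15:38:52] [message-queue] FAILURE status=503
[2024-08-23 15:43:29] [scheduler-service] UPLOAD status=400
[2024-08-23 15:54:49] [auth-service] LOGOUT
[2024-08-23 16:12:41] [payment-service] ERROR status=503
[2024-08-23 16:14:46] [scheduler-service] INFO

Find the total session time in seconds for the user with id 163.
713

To calculate session duration:

1. Find LOGIN event for user_id=163: 2024-08-23 15:06:00
2. Find LOGOUT event for user_id=163: 2024-08-23 15:17:53
3. Session duration: 2024-08-23 15:17:53 - 2024-08-23 15:06:00 = 713 seconds (11 minutes)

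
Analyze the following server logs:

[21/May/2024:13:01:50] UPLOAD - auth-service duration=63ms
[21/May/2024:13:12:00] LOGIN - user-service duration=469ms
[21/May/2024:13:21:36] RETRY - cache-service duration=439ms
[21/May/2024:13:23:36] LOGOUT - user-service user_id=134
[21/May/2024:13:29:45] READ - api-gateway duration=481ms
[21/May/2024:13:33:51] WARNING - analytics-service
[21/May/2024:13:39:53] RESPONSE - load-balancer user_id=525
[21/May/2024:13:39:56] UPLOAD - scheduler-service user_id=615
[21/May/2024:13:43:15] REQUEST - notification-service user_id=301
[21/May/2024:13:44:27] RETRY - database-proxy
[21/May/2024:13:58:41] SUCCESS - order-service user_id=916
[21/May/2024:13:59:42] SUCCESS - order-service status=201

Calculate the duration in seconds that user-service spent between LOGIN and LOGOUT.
696

To calculate state duration:

1. Find LOGIN event for user-service: 21/May/2024:13:12:00
2. Find LOGOUT event for user-service: 21/May/2024:13:23:36
3. Calculate duration: 21/May/2024:13:23:36 - 21/May/2024:13:12:00 = 696 seconds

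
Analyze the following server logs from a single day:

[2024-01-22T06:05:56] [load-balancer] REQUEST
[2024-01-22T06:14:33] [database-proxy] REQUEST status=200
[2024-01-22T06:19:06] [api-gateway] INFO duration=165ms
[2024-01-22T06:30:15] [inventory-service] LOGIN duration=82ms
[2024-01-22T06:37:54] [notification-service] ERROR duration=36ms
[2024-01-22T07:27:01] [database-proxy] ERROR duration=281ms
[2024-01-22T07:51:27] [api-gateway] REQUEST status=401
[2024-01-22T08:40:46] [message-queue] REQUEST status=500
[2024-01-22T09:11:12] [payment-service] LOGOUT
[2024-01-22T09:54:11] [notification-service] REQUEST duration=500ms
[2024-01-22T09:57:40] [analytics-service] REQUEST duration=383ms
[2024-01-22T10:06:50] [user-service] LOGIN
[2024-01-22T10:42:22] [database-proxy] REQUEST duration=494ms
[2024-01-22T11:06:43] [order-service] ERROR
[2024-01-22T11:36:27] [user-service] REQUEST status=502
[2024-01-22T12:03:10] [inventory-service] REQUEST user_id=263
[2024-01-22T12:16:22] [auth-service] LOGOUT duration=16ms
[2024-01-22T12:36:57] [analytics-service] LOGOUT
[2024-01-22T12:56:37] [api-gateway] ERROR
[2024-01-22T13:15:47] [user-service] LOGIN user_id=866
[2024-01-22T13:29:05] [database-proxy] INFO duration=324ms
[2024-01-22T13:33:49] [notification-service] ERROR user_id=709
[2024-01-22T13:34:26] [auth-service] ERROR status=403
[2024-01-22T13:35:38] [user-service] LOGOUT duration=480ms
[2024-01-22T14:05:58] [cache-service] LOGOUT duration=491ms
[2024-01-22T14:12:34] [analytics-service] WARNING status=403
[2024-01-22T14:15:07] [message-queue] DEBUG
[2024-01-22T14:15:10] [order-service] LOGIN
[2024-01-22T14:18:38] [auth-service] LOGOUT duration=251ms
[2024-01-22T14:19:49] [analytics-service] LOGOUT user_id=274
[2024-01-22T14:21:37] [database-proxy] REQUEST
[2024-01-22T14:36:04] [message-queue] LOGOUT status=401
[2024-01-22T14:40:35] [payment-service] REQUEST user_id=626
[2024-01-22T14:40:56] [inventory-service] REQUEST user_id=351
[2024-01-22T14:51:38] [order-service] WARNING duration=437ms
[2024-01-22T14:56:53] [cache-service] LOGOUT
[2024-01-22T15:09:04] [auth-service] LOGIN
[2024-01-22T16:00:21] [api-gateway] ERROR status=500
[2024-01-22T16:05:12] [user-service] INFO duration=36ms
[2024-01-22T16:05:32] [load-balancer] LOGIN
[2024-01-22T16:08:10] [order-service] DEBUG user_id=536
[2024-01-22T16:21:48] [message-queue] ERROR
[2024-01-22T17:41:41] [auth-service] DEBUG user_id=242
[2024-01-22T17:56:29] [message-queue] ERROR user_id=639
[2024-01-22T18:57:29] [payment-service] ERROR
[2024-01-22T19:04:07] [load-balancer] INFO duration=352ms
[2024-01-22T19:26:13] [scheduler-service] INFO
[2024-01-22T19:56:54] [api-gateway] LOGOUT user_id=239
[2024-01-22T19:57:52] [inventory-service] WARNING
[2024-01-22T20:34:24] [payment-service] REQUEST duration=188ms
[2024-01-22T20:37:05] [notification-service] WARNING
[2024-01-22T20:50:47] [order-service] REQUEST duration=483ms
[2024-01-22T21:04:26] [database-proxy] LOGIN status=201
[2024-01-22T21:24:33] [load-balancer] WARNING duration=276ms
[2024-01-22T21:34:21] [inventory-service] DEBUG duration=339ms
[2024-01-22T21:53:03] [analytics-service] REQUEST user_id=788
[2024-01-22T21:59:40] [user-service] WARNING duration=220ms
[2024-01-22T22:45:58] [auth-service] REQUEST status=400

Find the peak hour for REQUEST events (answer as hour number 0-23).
14

To find the peak hour:

1. Group all REQUEST events by hour
2. Count events in each hour
3. Find hour with maximum count
4. Peak hour: 14 (with 3 events)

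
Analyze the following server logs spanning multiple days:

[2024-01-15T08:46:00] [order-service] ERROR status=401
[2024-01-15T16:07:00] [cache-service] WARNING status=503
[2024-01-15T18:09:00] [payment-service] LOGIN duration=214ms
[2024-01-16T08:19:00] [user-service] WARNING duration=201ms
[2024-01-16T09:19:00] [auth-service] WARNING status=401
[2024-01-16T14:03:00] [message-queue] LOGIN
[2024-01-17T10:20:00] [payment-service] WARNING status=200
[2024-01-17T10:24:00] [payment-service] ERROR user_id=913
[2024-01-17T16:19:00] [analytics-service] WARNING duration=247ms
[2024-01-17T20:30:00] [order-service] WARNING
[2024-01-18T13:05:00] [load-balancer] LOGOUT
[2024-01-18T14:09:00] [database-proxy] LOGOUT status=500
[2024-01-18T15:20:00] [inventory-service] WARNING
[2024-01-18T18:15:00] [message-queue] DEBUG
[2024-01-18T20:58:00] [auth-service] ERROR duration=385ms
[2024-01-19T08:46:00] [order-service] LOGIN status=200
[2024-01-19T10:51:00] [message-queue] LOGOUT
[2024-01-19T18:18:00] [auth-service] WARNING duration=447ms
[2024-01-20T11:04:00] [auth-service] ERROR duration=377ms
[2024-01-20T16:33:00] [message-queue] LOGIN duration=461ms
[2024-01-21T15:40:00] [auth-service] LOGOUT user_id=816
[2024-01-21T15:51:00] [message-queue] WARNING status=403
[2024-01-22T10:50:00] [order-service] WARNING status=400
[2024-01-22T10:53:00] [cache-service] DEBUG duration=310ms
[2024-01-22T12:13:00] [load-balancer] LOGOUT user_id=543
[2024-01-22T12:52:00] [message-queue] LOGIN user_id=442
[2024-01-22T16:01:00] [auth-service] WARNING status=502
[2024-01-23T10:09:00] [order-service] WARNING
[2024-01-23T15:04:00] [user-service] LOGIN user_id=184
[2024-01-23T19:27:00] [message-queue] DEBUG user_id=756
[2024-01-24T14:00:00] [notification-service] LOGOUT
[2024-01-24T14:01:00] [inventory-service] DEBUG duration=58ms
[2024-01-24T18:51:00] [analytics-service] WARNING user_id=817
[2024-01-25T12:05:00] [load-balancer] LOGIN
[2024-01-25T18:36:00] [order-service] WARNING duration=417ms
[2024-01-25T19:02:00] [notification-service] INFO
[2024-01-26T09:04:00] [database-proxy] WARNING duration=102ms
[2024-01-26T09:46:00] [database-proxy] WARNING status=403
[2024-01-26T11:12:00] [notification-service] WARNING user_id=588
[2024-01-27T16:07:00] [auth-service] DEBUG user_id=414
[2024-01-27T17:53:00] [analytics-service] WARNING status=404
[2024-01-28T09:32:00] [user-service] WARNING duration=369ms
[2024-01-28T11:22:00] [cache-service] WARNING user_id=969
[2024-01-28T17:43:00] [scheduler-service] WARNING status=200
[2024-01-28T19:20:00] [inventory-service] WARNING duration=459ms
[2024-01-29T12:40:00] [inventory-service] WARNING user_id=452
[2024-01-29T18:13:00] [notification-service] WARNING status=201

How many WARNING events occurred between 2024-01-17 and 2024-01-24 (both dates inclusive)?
10

To filter by date range:

1. Date range: 2024-01-17 through 2024-01-24, both dates inclusive
2. Filter for WARNING events whose date falls in this range
3. Count matching events: 10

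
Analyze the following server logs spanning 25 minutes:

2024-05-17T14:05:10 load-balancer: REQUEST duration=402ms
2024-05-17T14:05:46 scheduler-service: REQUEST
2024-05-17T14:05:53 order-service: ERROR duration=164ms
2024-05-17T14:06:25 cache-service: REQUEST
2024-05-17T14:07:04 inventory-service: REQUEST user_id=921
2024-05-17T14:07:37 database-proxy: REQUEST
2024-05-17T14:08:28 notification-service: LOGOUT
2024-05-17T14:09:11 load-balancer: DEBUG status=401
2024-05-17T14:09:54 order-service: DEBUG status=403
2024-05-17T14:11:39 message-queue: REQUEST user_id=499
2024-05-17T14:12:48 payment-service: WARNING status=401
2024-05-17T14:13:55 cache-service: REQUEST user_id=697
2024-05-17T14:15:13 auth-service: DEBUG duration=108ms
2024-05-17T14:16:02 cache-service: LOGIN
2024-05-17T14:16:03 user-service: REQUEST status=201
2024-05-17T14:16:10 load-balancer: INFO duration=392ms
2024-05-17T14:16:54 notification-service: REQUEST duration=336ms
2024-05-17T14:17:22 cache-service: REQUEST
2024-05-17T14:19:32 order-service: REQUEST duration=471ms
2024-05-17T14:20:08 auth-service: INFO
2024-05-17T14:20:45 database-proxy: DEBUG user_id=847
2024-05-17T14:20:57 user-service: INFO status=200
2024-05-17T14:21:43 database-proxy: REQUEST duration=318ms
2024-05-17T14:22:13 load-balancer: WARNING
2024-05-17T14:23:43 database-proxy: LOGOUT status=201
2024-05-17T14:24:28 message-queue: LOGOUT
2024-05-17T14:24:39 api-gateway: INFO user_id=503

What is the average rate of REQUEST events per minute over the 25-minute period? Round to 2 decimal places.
0.48

To calculate the rate:

1. Count total REQUEST events: 12
2. Total time period: 25 minutes
3. Rate = 12 / 25 = 0.48 events per minute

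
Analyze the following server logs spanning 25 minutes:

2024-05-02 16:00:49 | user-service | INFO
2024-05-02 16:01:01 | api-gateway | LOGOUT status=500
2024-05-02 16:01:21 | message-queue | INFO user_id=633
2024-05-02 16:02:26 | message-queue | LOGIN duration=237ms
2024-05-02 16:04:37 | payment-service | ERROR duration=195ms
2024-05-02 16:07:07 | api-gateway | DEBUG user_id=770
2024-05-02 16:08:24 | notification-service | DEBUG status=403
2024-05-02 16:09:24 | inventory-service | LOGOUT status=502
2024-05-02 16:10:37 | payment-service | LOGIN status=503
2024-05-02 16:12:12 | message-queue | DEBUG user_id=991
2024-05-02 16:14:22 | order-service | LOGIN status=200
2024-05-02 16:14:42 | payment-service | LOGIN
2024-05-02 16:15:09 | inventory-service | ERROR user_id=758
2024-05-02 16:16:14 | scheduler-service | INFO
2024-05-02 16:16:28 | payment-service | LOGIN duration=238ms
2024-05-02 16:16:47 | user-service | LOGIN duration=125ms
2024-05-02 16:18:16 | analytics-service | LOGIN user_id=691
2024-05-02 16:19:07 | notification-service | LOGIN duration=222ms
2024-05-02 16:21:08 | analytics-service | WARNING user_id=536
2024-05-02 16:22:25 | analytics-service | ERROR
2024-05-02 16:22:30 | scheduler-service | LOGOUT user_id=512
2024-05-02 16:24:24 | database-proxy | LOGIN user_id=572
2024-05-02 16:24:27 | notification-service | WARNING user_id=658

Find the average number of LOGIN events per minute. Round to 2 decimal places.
0.36

To calculate the rate:

1. Count total LOGIN events: 9
2. Total time period: 25 minutes
3. Rate = 9 / 25 = 0.36 events per minute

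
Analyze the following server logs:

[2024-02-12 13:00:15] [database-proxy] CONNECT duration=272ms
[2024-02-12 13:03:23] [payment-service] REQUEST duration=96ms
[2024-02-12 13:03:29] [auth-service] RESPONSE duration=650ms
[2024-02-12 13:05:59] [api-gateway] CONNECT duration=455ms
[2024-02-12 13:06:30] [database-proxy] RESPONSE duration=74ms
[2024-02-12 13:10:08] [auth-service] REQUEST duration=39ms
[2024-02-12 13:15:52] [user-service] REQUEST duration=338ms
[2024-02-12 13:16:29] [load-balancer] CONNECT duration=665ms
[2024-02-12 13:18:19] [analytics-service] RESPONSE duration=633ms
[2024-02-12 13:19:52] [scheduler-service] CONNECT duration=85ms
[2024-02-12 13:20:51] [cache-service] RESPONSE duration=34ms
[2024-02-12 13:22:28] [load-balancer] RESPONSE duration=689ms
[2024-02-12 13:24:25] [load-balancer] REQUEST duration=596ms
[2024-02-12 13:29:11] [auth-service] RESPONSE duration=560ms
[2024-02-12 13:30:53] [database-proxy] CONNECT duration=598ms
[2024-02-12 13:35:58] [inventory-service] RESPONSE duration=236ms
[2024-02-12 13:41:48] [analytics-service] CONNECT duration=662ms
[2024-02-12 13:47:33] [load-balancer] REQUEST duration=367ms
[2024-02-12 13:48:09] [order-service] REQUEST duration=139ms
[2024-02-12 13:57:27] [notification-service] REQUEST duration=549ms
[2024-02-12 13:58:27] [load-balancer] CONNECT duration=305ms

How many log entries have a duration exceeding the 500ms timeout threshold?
9

To count timeouts:

1. Threshold: 500ms
2. Extract duration from each log entry
3. Count entries where duration > 500
4. Timeout count: 9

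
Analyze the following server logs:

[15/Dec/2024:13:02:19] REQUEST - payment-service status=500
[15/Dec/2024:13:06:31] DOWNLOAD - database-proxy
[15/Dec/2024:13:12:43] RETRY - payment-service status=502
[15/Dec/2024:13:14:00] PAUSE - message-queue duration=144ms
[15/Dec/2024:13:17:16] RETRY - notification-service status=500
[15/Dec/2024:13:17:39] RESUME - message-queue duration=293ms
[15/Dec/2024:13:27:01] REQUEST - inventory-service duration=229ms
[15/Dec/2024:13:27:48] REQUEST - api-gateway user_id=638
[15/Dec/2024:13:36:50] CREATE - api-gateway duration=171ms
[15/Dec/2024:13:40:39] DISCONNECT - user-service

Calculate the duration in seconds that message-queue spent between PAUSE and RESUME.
219

To calculate state duration:

1. Find PAUSE event for message-queue: 15/Dec/2024:13:14:00
2. Find RESUME event for message-queue: 15/Dec/2024:13:17:39
3. Calculate duration: 15/Dec/2024:13:17:39 - 15/Dec/2024:13:14:00 = 219 seconds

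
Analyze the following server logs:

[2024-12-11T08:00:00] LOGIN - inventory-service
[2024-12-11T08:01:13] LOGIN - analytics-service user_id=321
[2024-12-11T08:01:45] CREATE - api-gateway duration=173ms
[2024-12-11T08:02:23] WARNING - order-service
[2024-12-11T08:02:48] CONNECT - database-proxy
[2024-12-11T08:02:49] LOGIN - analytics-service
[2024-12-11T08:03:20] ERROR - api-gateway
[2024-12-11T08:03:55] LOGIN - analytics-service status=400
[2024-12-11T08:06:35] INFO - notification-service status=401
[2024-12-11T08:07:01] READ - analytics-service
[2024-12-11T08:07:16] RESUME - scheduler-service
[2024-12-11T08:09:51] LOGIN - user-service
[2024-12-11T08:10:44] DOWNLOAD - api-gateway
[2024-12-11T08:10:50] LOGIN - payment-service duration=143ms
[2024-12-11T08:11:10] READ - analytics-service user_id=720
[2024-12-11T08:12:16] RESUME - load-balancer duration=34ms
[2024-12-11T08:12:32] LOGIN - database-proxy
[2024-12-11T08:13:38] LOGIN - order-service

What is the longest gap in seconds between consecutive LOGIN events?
356

To find the longest gap:

1. Extract all LOGIN events in chronological order
2. Calculate time differences between consecutive events
3. Find the maximum difference
4. Longest gap: 356 seconds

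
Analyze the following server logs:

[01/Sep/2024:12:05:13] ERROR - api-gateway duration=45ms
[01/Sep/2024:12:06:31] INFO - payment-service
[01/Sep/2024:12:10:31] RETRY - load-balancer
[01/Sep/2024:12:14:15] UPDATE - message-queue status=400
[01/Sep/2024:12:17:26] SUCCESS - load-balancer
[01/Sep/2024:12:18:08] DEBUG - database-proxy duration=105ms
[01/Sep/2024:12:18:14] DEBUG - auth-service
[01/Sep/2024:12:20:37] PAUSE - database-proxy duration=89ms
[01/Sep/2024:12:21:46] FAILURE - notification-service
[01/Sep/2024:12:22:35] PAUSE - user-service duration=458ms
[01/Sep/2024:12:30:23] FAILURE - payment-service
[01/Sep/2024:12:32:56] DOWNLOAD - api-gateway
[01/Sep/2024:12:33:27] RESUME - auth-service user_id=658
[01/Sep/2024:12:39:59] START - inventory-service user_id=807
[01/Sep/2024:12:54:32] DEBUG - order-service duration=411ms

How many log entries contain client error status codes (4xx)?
1

To find matching entries:

1. Pattern to match: client error status codes (4xx)
2. Scan each log entry for the pattern
3. Count matches: 1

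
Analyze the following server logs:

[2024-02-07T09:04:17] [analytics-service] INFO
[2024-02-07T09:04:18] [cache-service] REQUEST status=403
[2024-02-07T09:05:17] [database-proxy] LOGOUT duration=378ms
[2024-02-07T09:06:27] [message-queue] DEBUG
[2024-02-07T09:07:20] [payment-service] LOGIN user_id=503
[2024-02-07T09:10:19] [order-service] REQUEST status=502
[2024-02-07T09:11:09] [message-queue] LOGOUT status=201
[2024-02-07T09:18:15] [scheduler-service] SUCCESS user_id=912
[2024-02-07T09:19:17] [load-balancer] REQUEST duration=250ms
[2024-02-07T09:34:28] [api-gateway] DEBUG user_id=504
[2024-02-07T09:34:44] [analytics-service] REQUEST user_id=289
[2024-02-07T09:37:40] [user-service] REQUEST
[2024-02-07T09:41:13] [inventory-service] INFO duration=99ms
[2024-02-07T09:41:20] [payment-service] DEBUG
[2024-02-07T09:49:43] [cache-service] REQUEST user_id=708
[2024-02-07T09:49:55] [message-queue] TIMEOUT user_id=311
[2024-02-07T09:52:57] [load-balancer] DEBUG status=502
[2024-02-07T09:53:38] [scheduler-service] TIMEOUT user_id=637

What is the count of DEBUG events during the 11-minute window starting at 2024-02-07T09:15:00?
0

To count events in the time window:

1. Window boundaries: 2024-02-07T09:15:00 to 2024-02-07T09:26:00
2. Filter for DEBUG events within this window
3. Count matching events: 0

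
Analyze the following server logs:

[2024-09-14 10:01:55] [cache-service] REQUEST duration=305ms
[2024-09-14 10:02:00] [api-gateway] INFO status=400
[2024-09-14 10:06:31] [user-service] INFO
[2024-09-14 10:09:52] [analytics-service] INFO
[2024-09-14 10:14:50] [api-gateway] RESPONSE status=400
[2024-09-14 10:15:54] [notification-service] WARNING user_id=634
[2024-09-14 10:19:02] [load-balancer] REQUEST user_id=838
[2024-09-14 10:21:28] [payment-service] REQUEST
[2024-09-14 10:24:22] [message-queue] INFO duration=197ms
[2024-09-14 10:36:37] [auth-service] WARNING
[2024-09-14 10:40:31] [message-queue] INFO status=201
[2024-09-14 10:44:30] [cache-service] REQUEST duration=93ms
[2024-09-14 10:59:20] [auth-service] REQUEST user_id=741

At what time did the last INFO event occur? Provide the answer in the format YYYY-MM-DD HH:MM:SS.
2024-09-14 10:40:31

To find the last event:

1. Filter for all INFO events
2. Sort by timestamp
3. Select the last one
4. Timestamp: 2024-09-14 10:40:31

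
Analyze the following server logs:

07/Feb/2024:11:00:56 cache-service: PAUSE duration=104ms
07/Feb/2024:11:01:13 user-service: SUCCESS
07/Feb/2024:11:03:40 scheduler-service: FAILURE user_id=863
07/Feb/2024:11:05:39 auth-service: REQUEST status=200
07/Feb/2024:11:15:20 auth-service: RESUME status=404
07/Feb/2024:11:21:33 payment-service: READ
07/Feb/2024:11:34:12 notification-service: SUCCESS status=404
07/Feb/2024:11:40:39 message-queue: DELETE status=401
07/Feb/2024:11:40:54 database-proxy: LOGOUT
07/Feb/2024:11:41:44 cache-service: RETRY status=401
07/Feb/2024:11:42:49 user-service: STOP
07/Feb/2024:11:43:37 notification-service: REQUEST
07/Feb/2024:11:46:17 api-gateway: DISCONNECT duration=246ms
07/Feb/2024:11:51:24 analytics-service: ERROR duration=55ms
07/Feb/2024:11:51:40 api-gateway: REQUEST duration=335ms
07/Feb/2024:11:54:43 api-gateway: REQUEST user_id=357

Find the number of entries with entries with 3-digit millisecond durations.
3

To find matching entries:

1. Pattern to match: entries with 3-digit millisecond durations
2. Scan each log entry for the pattern
3. Count matches: 3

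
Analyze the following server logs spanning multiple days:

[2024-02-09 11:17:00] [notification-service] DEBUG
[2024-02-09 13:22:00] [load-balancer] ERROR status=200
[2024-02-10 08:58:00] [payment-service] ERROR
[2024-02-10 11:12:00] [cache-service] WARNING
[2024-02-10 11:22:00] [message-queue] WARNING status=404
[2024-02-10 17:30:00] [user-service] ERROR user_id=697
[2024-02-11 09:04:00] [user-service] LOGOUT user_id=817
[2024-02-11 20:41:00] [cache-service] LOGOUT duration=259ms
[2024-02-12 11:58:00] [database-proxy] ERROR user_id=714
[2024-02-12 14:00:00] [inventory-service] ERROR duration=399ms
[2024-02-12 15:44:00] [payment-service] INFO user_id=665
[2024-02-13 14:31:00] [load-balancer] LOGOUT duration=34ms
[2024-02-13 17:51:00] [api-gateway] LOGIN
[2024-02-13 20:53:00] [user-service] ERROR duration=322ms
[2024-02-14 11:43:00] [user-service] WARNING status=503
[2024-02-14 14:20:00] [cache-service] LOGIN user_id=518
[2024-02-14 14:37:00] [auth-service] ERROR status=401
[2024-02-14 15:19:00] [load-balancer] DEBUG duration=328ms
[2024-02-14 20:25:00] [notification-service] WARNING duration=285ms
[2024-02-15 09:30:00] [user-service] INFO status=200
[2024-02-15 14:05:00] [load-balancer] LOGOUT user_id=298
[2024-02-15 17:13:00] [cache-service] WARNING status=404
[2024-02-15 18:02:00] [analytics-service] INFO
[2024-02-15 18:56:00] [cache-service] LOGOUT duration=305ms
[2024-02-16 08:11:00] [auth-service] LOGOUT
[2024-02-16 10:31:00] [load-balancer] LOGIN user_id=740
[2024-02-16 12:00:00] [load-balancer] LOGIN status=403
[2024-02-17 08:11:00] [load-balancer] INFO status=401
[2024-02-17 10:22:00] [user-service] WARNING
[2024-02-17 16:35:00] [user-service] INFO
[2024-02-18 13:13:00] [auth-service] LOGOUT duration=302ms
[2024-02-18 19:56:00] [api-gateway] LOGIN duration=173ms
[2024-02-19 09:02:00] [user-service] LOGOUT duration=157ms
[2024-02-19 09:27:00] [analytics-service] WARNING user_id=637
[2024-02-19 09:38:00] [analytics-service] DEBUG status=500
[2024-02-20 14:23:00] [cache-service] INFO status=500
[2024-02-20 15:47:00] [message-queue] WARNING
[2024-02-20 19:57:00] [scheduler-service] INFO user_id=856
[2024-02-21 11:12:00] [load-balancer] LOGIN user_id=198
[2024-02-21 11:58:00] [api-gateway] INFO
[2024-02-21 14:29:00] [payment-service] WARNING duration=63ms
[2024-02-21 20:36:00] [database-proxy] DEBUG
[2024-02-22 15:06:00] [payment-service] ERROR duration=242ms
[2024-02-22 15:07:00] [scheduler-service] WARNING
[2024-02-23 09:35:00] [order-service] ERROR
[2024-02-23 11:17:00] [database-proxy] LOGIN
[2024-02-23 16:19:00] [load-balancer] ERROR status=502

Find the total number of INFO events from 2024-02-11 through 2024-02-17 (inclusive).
5

To filter by date range:

1. Date range: 2024-02-11 through 2024-02-17, both dates inclusive
2. Filter for INFO events whose date falls in this range
3. Count matching events: 5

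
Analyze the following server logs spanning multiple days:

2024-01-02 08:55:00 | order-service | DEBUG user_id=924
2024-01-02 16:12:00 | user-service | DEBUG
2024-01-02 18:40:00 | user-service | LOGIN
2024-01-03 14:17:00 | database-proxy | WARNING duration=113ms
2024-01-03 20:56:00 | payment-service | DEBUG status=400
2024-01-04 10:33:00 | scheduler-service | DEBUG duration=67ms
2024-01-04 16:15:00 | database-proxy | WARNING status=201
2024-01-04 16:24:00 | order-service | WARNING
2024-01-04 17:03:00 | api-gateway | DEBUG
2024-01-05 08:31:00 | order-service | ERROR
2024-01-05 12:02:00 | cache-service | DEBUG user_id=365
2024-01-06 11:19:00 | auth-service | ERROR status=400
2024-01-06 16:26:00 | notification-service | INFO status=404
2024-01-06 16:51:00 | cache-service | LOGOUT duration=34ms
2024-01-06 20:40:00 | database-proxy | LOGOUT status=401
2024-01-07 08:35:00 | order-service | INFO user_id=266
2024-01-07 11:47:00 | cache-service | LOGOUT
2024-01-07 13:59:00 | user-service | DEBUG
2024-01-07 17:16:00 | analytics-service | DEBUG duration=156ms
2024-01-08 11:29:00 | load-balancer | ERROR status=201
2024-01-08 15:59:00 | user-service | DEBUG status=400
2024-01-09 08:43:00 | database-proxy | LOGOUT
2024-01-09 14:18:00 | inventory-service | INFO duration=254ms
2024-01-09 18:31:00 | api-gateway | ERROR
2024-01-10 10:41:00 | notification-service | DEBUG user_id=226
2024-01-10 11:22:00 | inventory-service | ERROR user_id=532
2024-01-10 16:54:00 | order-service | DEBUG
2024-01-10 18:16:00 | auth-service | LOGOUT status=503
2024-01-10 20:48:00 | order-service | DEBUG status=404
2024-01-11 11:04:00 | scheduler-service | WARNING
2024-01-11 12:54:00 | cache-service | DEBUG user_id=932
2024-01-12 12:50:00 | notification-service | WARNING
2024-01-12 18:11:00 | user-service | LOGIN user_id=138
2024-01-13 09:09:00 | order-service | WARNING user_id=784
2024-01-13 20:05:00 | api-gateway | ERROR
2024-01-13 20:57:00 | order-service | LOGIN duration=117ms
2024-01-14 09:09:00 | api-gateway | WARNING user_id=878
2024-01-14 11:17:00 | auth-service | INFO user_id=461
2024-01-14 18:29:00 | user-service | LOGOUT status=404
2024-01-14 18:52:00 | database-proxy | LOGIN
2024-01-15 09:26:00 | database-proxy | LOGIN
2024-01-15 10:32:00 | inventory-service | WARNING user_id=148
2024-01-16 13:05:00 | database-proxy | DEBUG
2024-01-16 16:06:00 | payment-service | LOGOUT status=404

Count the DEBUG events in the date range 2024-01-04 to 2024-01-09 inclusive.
6

To filter by date range:

1. Date range: 2024-01-04 through 2024-01-09, both dates inclusive
2. Filter for DEBUG events whose date falls in this range
3. Count matching events: 6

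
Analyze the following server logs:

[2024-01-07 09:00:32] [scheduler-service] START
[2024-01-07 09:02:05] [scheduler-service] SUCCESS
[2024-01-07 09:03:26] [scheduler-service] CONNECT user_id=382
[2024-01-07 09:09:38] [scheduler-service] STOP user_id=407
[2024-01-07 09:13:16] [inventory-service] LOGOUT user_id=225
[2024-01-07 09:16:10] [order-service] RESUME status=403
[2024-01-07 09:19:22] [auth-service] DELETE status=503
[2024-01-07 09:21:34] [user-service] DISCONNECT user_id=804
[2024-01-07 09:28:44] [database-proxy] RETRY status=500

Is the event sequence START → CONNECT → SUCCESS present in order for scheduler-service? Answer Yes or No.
No

To verify sequence order:

1. Find all events in sequence START → CONNECT → SUCCESS for scheduler-service
2. Extract their timestamps
3. Check if timestamps are in ascending order
4. Result: No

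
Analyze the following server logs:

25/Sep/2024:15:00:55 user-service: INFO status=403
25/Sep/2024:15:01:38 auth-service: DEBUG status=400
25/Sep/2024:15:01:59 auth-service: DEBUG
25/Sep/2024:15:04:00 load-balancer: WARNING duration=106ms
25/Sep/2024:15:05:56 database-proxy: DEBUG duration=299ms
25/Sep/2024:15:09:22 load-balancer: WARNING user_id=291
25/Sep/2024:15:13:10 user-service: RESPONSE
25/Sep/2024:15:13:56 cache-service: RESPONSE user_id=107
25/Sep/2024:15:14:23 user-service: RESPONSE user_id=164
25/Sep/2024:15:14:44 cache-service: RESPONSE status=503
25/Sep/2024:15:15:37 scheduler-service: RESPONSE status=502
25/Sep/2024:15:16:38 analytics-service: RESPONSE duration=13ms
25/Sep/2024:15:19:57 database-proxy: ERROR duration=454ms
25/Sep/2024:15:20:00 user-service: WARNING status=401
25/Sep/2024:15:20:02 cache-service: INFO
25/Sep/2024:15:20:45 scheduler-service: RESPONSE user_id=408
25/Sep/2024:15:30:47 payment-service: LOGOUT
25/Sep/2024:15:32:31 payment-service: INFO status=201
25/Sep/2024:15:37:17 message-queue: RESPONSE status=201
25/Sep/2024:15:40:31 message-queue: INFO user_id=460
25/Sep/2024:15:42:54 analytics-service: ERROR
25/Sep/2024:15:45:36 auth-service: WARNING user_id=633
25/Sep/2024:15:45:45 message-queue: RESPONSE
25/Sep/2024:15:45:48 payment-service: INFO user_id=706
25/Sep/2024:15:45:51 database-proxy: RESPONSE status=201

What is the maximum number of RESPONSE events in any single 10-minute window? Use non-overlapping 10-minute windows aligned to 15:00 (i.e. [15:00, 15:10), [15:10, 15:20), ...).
6

To find the burst window:

1. Divide the log period into non-overlapping 10-minute windows starting at 15:00
2. Count RESPONSE events in each window
3. Find the window with maximum count
4. Maximum events in a window: 6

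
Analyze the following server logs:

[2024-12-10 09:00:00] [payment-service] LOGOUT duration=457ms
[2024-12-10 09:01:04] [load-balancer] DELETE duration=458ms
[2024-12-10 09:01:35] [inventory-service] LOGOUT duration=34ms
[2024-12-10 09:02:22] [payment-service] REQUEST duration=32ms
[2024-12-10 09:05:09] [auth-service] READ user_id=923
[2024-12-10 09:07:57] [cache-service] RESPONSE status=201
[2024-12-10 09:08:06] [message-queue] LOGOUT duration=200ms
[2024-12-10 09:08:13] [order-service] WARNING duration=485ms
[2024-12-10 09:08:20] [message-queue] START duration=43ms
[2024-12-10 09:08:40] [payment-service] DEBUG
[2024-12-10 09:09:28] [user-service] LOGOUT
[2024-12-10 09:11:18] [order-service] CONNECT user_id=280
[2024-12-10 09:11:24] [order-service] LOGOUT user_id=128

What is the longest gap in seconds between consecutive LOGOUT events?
391

To find the longest gap:

1. Extract all LOGOUT events in chronological order
2. Calculate time differences between consecutive events
3. Find the maximum difference
4. Longest gap: 391 seconds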